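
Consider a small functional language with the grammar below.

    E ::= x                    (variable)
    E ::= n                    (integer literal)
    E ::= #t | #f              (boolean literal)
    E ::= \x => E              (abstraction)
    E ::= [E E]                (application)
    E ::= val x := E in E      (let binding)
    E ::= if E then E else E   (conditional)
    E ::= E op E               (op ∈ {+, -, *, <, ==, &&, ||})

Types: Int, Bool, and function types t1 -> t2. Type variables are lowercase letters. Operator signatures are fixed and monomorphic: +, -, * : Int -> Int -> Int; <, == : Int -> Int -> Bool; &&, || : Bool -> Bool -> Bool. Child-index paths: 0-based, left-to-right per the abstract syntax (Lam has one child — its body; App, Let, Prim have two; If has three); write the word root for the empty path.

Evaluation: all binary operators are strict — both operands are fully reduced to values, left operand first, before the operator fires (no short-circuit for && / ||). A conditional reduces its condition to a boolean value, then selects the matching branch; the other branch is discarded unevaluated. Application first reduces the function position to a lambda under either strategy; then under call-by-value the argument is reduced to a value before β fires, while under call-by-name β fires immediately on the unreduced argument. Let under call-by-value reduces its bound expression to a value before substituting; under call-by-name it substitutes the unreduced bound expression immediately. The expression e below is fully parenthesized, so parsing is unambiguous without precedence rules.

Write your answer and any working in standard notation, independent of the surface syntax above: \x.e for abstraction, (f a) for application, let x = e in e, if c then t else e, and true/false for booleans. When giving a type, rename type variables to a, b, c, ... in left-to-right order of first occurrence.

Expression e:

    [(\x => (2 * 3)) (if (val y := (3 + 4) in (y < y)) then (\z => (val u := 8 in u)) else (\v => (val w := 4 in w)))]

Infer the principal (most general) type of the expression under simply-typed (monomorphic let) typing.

Answer: Int

Trace:
  unify Int ~ Int
  unify Int ~ Int
\x._ : a -> Int
  unify Int ~ Int
  unify Int ~ Int
let y : Int
y : Int
  unify Int ~ Int
y : Int
  unify Int ~ Int
  unify Bool ~ Bool
let u : Int
u : Int
\z._ : b -> Int
let w : Int
w : Int
\v._ : c -> Int
  unify b -> Int ~ c -> Int
  unify b ~ c
  unify Int ~ Int
  unify a -> Int ~ (c -> Int) -> d
  unify a ~ c -> Int
  unify Int ~ d
_ _ : Int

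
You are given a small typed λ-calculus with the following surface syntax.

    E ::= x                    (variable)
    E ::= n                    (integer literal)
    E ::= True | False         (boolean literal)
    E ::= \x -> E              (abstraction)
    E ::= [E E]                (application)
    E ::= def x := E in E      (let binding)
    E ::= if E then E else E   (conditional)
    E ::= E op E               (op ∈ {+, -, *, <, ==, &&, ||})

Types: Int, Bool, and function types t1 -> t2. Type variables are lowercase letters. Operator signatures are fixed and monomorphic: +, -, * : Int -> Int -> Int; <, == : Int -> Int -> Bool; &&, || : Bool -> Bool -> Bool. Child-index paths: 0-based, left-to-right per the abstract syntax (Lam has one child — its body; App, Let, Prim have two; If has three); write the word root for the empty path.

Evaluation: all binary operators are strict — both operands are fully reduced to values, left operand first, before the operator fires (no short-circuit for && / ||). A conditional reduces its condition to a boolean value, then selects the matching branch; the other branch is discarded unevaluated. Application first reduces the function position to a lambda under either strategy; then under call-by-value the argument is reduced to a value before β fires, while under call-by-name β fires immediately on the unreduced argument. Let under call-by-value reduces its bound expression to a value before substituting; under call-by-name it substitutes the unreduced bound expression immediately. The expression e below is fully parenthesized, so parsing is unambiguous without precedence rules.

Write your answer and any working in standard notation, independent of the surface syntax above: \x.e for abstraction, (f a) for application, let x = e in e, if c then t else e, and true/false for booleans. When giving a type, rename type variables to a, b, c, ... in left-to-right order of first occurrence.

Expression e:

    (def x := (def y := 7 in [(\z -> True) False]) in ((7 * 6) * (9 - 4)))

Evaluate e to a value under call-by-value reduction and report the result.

Trace:
step 0: (let x = (let y = 7 in ((\z.true) false)) in ((7 * 6) * (9 - 4)))
step 1: [let@0] (let x = ((\z.true) false) in ((7 * 6) * (9 - 4)))
step 2: [beta@0] (let x = true in ((7 * 6) * (9 - 4)))
step 3: [let@root] ((7 * 6) * (9 - 4))
step 4: [delta@0] (42 * (9 - 4))
step 5: [delta@1] (42 * 5)
step 6: [delta@root] 210

Answer: 210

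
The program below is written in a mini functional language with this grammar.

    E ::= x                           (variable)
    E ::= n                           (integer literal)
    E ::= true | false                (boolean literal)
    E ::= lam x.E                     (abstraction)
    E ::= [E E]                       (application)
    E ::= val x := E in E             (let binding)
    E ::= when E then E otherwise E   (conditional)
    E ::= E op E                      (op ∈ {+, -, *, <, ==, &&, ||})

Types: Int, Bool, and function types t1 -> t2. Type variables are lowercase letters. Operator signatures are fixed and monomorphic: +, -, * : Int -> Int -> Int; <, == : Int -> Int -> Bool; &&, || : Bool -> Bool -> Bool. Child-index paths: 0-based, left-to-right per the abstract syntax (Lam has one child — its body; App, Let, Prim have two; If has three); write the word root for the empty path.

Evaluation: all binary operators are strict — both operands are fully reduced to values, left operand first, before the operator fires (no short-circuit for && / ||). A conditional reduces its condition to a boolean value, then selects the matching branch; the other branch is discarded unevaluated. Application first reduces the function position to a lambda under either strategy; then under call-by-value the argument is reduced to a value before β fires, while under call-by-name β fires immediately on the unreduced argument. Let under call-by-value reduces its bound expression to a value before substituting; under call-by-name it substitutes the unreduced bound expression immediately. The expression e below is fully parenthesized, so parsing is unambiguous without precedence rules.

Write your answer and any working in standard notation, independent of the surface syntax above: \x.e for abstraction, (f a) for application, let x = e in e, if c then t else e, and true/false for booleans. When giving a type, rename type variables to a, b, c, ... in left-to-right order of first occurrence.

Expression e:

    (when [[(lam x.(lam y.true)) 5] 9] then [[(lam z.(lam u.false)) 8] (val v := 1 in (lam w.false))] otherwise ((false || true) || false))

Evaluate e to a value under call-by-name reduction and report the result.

Answer: false

Working:
step 0: (if (((\x.(\y.true)) 5) 9) then (((\z.(\u.false)) 8) (let v = 1 in (\w.false))) else ((false || true) || false))
step 1: [beta@0.0] (if ((\y.true) 9) then (((\z.(\u.false)) 8) (let v = 1 in (\w.false))) else ((false || true) || false))
step 2: [beta@0] (if true then (((\z.(\u.false)) 8) (let v = 1 in (\w.false))) else ((false || true) || false))
step 3: [if@root] (((\z.(\u.false)) 8) (let v = 1 in (\w.false)))
step 4: [beta@0] ((\u.false) (let v = 1 in (\w.false)))
step 5: [beta@root] false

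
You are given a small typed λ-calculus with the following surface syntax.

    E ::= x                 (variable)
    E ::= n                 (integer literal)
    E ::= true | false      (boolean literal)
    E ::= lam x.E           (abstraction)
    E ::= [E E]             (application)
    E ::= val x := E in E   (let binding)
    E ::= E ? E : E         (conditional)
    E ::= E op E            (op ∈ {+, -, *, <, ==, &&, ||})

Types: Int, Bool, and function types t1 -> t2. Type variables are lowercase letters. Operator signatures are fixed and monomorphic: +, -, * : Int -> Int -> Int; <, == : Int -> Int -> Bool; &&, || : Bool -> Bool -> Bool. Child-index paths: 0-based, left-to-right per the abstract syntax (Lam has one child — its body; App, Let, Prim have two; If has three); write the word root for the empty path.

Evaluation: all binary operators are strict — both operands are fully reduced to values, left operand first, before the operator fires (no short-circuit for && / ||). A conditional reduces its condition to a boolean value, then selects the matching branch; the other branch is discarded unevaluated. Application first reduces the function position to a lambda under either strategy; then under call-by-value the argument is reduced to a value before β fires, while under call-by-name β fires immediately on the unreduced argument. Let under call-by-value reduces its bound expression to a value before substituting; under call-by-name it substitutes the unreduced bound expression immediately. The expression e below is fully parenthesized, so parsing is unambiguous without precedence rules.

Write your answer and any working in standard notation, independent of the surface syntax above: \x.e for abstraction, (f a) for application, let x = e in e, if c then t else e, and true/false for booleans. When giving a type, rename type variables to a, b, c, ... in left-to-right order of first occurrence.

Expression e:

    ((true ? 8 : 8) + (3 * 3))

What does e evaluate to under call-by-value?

Answer: 17

Working:
step 0: ((if true then 8 else 8) + (3 * 3))
step 1: [if@0] (8 + (3 * 3))
step 2: [delta@1] (8 + 9)
step 3: [delta@root] 17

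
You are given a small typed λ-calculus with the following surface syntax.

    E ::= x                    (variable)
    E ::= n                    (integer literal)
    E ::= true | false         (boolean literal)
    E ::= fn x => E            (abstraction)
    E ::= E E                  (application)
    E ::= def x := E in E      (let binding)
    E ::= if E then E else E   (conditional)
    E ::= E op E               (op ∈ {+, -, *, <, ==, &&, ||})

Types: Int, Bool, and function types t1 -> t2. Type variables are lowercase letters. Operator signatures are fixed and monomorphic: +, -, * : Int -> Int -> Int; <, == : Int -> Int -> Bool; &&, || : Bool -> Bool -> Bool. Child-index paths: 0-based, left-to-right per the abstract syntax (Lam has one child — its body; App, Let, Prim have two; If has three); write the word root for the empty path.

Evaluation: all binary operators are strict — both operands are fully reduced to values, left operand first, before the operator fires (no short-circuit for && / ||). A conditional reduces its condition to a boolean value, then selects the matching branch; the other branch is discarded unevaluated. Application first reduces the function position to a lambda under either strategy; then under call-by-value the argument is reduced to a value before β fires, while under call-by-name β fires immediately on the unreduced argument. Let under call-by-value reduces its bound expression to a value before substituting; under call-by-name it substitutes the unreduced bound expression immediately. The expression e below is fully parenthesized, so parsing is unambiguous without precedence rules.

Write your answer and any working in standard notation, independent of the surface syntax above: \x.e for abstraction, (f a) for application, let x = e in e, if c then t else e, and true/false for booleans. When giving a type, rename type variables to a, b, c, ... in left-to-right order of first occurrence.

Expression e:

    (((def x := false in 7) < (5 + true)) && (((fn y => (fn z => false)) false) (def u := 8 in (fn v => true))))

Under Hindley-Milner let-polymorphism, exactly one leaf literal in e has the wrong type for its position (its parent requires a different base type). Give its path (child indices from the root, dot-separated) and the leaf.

Answer: 0.1.1 : true

Derivation:
let x : Bool
  unify Int ~ Int
  unify Int ~ Int
  unify Bool ~ Int
  FAIL: mismatch Bool ~ Int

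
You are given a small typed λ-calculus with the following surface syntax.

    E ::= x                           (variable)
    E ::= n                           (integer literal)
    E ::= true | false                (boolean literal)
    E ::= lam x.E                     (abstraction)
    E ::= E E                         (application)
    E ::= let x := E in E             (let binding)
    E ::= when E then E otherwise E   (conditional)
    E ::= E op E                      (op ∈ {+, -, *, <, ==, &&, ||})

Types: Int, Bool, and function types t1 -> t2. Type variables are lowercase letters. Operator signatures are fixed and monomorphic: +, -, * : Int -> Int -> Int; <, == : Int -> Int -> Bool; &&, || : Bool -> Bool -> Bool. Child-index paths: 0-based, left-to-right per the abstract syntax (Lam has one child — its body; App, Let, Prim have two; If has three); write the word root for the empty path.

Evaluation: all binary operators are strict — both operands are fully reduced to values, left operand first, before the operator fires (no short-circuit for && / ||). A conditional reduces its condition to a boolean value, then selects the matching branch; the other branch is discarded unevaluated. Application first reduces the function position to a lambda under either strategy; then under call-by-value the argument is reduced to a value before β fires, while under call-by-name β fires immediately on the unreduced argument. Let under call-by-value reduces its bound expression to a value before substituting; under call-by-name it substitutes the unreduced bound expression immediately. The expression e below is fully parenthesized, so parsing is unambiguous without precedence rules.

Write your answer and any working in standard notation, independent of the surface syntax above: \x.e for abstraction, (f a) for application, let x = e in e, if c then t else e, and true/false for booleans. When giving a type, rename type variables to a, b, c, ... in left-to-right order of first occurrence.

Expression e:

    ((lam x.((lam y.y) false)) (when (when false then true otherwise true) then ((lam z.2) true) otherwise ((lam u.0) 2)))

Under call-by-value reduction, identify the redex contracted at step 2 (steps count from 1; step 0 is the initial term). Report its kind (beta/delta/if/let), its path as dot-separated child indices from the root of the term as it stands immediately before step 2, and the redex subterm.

Answer: if at 1 : (if true then ((\z.2) true) else ((\u.0) 2))

Trace:
step 0: ((\x.((\y.y) false)) (if (if false then true else true) then ((\z.2) true) else ((\u.0) 2)))
step 1: [if@1.0] ((\x.((\y.y) false)) (if true then ((\z.2) true) else ((\u.0) 2)))
step 2: [if@1] ((\x.((\y.y) false)) ((\z.2) true))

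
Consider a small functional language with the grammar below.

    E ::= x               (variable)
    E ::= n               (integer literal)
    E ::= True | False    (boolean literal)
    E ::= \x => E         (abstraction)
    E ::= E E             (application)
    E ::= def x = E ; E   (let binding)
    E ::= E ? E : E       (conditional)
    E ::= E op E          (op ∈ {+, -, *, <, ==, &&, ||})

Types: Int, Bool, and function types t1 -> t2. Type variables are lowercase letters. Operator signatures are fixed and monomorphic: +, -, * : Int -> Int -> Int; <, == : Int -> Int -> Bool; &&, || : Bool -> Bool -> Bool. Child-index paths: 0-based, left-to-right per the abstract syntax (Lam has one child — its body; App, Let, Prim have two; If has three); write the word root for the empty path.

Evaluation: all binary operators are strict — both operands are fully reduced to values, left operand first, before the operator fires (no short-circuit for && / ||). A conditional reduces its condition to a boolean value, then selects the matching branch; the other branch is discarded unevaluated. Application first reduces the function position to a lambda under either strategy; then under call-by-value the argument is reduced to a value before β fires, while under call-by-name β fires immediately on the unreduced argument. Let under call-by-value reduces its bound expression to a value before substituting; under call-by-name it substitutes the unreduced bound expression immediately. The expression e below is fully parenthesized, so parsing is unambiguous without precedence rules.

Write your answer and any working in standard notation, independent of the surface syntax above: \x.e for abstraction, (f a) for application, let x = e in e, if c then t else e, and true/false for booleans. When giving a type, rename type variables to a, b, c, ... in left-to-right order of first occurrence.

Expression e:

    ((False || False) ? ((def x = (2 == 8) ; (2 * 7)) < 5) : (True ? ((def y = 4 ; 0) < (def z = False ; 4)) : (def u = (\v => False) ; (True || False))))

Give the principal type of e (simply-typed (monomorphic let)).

Answer: Bool

Trace:
  unify Bool ~ Bool
  unify Bool ~ Bool
  unify Bool ~ Bool
  unify Int ~ Int
  unify Int ~ Int
let x : Bool
  unify Int ~ Int
  unify Int ~ Int
  unify Int ~ Int
  unify Int ~ Int
  unify Bool ~ Bool
let y : Int
  unify Int ~ Int
let z : Bool
  unify Int ~ Int
\v._ : a -> Bool
let u : a -> Bool
  unify Bool ~ Bool
  unify Bool ~ Bool
  unify Bool ~ Bool
  unify Bool ~ Bool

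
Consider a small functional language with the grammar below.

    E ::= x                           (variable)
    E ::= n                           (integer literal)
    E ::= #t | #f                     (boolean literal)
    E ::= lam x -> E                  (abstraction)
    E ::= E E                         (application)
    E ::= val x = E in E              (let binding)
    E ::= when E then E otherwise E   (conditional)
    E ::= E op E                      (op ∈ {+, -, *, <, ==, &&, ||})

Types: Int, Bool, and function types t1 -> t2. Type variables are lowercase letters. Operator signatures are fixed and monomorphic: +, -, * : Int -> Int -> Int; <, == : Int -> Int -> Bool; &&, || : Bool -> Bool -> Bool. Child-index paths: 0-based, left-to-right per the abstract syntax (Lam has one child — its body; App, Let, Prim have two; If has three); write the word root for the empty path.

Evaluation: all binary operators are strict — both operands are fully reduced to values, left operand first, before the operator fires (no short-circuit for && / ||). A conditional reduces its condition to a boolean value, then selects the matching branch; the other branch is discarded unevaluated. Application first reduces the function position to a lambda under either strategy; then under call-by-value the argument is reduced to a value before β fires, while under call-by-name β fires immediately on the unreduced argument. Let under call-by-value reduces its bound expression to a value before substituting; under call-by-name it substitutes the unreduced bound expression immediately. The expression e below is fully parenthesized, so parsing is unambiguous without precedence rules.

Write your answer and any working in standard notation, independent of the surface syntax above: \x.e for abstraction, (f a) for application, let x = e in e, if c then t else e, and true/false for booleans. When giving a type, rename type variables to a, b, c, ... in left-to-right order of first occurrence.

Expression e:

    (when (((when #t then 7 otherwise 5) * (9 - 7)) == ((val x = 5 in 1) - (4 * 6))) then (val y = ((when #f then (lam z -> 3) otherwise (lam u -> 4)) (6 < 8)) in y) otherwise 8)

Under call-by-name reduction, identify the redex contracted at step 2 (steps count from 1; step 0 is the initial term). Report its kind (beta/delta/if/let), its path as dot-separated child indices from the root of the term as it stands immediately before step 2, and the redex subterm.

Trace:
step 0: (if (((if true then 7 else 5) * (9 - 7)) == ((let x = 5 in 1) - (4 * 6))) then (let y = ((if false then (\z.3) else (\u.4)) (6 < 8)) in y) else 8)
step 1: [if@0.0.0] (if ((7 * (9 - 7)) == ((let x = 5 in 1) - (4 * 6))) then (let y = ((if false then (\z.3) else (\u.4)) (6 < 8)) in y) else 8)
step 2: [delta@0.0.1] (if ((7 * 2) == ((let x = 5 in 1) - (4 * 6))) then (let y = ((if false then (\z.3) else (\u.4)) (6 < 8)) in y) else 8)

Answer: delta at 0.0.1 : (9 - 7)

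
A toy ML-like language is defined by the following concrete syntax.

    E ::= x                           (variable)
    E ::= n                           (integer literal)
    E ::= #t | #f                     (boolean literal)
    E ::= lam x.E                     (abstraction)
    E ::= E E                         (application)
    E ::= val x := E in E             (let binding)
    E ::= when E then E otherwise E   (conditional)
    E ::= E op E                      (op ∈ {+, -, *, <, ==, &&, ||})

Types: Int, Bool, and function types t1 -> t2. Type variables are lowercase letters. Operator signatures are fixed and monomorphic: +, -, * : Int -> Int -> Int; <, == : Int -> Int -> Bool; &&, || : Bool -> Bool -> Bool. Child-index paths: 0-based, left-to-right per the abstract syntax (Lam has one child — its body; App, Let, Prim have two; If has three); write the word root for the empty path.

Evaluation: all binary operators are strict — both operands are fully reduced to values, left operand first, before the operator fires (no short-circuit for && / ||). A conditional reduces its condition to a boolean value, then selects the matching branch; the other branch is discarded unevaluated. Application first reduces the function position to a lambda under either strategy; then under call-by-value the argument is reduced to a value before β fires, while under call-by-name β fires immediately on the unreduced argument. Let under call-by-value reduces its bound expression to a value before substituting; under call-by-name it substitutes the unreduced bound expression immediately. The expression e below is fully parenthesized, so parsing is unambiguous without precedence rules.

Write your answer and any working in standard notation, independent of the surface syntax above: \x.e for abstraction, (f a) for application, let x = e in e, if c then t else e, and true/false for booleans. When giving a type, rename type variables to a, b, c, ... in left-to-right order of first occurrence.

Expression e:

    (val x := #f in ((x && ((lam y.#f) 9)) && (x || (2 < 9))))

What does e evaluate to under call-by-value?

Working:
step 0: (let x = false in ((x && ((\y.false) 9)) && (x || (2 < 9))))
step 1: [let@root] ((false && ((\y.false) 9)) && (false || (2 < 9)))
step 2: [beta@0.1] ((false && false) && (false || (2 < 9)))
step 3: [delta@0] (false && (false || (2 < 9)))
step 4: [delta@1.1] (false && (false || true))
step 5: [delta@1] (false && true)
step 6: [delta@root] false

Answer: false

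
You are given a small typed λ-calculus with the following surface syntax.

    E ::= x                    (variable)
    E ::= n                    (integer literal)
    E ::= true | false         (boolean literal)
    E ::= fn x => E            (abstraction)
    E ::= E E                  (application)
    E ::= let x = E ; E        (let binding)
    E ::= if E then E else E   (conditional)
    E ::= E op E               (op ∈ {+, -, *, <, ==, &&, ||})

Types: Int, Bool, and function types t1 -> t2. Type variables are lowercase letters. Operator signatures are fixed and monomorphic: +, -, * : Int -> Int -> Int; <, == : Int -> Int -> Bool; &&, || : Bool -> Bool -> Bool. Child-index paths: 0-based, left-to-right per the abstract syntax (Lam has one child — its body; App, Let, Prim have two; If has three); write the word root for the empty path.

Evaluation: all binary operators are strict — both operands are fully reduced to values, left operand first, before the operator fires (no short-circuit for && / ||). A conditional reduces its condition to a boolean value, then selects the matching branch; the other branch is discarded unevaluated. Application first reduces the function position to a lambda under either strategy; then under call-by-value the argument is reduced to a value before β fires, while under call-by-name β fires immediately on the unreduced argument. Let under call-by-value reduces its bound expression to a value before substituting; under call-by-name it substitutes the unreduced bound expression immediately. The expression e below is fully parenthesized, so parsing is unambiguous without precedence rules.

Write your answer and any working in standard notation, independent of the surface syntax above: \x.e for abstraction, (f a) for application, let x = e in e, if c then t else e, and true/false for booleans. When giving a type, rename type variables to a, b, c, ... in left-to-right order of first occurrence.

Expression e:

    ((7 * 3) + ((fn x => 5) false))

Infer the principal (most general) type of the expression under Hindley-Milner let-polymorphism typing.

Derivation:
  unify Int ~ Int
  unify Int ~ Int
  unify Int ~ Int
\x._ : a -> Int
  unify a -> Int ~ Bool -> b
  unify a ~ Bool
  unify Int ~ b
_ _ : Int
  unify Int ~ Int

Answer: Int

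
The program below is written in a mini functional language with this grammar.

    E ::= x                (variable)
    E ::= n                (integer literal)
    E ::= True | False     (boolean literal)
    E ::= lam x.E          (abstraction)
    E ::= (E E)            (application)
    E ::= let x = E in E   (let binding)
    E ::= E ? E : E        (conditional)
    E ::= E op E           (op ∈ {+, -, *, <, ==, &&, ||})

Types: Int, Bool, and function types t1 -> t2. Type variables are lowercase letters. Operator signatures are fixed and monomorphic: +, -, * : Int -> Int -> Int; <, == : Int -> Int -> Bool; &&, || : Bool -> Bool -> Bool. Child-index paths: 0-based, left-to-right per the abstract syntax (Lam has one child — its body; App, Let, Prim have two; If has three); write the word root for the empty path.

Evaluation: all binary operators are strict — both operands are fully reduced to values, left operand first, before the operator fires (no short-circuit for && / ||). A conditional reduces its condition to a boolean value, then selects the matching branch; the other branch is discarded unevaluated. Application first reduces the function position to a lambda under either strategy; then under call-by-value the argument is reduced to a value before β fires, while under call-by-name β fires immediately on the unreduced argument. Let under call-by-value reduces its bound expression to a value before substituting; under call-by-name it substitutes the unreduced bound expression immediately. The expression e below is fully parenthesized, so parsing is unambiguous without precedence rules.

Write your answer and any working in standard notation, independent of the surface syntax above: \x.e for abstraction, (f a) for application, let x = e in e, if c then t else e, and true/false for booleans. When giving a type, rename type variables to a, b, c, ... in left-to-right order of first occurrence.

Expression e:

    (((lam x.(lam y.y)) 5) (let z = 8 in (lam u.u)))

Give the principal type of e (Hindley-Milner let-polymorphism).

Answer: a -> a

Working:
y : b
\y._ : b -> b
\x._ : a -> b -> b
  unify a -> b -> b ~ Int -> c
  unify a ~ Int
  unify b -> b ~ c
_ _ : b -> b
let z : Int
u : d
\u._ : d -> d
  unify b -> b ~ (d -> d) -> e
  unify b ~ d -> d
  unify d -> d ~ e
_ _ : d -> d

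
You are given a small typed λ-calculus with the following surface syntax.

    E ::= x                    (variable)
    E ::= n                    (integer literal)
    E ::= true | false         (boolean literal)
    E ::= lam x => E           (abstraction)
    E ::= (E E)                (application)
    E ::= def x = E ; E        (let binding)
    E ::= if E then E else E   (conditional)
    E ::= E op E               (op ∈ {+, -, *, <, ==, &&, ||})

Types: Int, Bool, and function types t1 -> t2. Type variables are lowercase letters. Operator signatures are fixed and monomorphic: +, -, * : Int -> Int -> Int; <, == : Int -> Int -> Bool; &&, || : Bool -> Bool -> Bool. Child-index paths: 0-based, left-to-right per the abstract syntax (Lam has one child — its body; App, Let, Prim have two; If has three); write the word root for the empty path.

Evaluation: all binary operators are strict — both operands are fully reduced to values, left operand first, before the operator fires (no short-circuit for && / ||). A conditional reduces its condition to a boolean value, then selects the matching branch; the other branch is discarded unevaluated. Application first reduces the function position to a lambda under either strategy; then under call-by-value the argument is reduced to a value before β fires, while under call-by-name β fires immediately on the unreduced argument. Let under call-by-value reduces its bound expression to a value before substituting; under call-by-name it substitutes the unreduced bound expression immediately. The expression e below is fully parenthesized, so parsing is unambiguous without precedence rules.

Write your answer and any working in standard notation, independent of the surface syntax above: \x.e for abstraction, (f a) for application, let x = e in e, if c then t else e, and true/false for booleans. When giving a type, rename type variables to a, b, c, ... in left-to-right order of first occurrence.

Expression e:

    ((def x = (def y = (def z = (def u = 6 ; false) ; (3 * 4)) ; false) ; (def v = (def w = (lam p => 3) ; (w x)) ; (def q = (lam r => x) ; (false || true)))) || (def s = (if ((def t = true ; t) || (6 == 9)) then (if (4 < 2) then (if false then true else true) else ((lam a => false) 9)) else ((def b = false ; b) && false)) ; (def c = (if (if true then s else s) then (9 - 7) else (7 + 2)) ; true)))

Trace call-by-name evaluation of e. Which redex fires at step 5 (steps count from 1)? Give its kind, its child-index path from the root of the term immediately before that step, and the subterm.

Derivation:
step 0: ((let x = (let y = (let z = (let u = 6 in false) in (3 * 4)) in false) in (let v = (let w = (\p.3) in (w x)) in (let q = (\r.x) in (false || true)))) || (let s = (if ((let t = true in t) || (6 == 9)) then (if (4 < 2) then (if false then true else true) else ((\a.false) 9)) else ((let b = false in b) && false)) in (let c = (if (if true then s else s) then (9 - 7) else (7 + 2)) in true)))
step 1: [let@0] ((let v = (let w = (\p.3) in (w (let y = (let z = (let u = 6 in false) in (3 * 4)) in false))) in (let q = (\r.(let y = (let z = (let u = 6 in false) in (3 * 4)) in false)) in (false || true))) || (let s = (if ((let t = true in t) || (6 == 9)) then (if (4 < 2) then (if false then true else true) else ((\a.false) 9)) else ((let b = false in b) && false)) in (let c = (if (if true then s else s) then (9 - 7) else (7 + 2)) in true)))
step 2: [let@0] ((let q = (\r.(let y = (let z = (let u = 6 in false) in (3 * 4)) in false)) in (false || true)) || (let s = (if ((let t = true in t) || (6 == 9)) then (if (4 < 2) then (if false then true else true) else ((\a.false) 9)) else ((let b = false in b) && false)) in (let c = (if (if true then s else s) then (9 - 7) else (7 + 2)) in true)))
step 3: [let@0] ((false || true) || (let s = (if ((let t = true in t) || (6 == 9)) then (if (4 < 2) then (if false then true else true) else ((\a.false) 9)) else ((let b = false in b) && false)) in (let c = (if (if true then s else s) then (9 - 7) else (7 + 2)) in true)))
step 4: [delta@0] (true || (let s = (if ((let t = true in t) || (6 == 9)) then (if (4 < 2) then (if false then true else true) else ((\a.false) 9)) else ((let b = false in b) && false)) in (let c = (if (if true then s else s) then (9 - 7) else (7 + 2)) in true)))
step 5: [let@1] (true || (let c = (if (if true then (if ((let t = true in t) || (6 == 9)) then (if (4 < 2) then (if false then true else true) else ((\a.false) 9)) else ((let b = false in b) && false)) else (if ((let t = true in t) || (6 == 9)) then (if (4 < 2) then (if false then true else true) else ((\a.false) 9)) else ((let b = false in b) && false))) then (9 - 7) else (7 + 2)) in true))

Answer: let at 1 : (let s = (if ((let t = true in t) || (6 == 9)) then (if (4 < 2) then (if false then true else true) else ((\a.false) 9)) else ((let b = false in b) && false)) in (let c = (if (if true then s else s) then (9 - 7) else (7 + 2)) in true))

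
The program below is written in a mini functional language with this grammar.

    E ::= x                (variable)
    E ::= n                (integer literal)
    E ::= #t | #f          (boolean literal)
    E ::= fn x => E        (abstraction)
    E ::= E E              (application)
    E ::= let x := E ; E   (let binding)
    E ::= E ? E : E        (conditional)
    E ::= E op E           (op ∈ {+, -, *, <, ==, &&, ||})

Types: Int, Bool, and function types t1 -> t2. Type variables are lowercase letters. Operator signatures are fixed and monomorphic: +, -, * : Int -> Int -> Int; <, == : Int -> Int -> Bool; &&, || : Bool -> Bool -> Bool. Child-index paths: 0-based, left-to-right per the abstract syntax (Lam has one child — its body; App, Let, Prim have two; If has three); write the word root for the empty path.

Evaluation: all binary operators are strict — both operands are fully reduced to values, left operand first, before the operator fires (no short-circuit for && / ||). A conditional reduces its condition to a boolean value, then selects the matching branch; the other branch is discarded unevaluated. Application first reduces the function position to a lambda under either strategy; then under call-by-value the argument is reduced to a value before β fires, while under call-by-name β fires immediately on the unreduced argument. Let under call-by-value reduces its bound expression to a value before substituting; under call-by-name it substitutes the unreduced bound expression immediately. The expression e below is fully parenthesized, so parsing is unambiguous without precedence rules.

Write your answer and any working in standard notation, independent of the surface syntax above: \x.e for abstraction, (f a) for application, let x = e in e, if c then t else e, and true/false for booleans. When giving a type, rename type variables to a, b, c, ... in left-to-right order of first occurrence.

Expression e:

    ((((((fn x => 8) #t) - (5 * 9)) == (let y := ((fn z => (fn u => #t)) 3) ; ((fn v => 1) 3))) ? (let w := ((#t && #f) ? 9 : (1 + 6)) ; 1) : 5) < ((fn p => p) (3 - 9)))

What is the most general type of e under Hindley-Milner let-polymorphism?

Answer: Bool

Working:
\x._ : a -> Int
  unify a -> Int ~ Bool -> b
  unify a ~ Bool
  unify Int ~ b
_ _ : Int
  unify Int ~ Int
  unify Int ~ Int
  unify Int ~ Int
  unify Int ~ Int
  unify Int ~ Int
\u._ : d -> Bool
\z._ : c -> d -> Bool
  unify c -> d -> Bool ~ Int -> e
  unify c ~ Int
  unify d -> Bool ~ e
_ _ : d -> Bool
let y : forall. d -> Bool
\v._ : f -> Int
  unify f -> Int ~ Int -> g
  unify f ~ Int
  unify Int ~ g
_ _ : Int
  unify Int ~ Int
  unify Bool ~ Bool
  unify Bool ~ Bool
  unify Bool ~ Bool
  unify Bool ~ Bool
  unify Int ~ Int
  unify Int ~ Int
  unify Int ~ Int
let w : Int
  unify Int ~ Int
  unify Int ~ Int
p : h
\p._ : h -> h
  unify Int ~ Int
  unify Int ~ Int
  unify h -> h ~ Int -> i
  unify h ~ Int
  unify Int ~ i
_ _ : Int
  unify Int ~ Int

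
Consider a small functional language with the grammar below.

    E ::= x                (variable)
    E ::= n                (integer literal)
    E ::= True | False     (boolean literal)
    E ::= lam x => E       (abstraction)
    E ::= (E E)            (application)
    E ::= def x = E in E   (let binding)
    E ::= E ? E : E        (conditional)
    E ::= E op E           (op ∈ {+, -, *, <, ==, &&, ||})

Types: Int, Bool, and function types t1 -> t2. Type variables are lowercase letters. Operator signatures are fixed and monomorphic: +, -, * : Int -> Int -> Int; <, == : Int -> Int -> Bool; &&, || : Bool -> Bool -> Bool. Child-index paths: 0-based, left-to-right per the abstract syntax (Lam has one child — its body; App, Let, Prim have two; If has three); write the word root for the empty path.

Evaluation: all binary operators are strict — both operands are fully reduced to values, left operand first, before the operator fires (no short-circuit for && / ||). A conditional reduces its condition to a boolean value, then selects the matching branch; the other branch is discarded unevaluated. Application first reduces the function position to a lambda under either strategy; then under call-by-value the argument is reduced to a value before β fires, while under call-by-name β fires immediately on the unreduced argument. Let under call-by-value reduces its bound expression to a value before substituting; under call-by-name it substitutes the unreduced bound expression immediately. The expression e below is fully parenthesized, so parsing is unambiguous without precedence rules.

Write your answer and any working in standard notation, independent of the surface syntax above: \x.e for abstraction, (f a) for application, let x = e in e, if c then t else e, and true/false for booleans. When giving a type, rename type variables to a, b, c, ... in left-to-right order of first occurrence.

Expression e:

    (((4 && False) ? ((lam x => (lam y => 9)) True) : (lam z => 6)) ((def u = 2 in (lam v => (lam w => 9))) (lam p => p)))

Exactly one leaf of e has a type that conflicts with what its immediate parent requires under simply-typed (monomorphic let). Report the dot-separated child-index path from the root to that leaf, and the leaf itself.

Answer: 0.0.0 : 4

Trace:
  unify Int ~ Bool
  FAIL: mismatch Int ~ Bool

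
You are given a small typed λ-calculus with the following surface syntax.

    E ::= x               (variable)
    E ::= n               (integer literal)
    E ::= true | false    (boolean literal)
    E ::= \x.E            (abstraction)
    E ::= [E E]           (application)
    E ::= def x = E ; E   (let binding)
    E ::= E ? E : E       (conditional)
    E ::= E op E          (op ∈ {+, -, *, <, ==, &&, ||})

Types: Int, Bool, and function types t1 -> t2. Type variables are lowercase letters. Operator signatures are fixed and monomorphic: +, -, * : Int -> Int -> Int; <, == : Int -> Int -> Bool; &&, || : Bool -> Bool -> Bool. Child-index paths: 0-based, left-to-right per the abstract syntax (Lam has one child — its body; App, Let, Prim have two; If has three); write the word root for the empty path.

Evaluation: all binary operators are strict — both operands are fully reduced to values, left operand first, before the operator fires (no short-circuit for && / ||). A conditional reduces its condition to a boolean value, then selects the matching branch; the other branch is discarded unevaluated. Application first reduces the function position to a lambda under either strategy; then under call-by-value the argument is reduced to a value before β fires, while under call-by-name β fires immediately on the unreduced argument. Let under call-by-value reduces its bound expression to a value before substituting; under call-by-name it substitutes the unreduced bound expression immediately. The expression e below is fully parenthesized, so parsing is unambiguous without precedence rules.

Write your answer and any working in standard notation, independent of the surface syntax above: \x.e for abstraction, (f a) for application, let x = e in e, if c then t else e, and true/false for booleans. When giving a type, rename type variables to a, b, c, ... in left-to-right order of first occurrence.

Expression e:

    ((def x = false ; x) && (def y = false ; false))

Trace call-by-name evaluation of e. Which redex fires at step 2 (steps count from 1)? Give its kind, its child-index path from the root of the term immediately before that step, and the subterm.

Answer: let at 1 : (let y = false in false)

Trace:
step 0: ((let x = false in x) && (let y = false in false))
step 1: [let@0] (false && (let y = false in false))
step 2: [let@1] (false && false)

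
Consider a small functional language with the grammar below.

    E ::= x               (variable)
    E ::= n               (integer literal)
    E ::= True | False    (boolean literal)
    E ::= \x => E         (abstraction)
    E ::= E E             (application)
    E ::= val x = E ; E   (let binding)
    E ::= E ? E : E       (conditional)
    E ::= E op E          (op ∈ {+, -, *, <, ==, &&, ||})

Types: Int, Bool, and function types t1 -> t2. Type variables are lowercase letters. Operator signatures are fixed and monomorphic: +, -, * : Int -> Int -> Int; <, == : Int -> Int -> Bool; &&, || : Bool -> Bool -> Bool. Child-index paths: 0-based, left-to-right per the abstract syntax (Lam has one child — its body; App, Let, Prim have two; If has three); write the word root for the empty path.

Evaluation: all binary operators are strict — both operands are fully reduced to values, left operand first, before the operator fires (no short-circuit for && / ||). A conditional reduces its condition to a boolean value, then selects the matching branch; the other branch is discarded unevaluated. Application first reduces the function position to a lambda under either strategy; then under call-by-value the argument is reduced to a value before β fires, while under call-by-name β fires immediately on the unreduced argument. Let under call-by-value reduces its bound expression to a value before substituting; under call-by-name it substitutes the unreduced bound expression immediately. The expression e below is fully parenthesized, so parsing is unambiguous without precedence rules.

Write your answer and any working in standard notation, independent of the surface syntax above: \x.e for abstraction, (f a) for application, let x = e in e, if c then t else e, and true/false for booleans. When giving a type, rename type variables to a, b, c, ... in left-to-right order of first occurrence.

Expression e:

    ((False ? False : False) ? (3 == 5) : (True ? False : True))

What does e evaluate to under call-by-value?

Working:
step 0: (if (if false then false else false) then (3 == 5) else (if true then false else true))
step 1: [if@0] (if false then (3 == 5) else (if true then false else true))
step 2: [if@root] (if true then false else true)
step 3: [if@root] false

Answer: false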